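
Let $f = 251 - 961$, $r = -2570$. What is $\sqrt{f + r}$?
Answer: $4 i \sqrt{205} \approx 57.271 i$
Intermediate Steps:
$f = -710$ ($f = 251 - 961 = -710$)
$\sqrt{f + r} = \sqrt{-710 - 2570} = \sqrt{-3280} = 4 i \sqrt{205}$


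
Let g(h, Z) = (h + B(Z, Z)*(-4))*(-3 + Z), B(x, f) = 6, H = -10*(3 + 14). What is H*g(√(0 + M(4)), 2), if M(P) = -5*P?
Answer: -4080 + 340*I*√5 ≈ -4080.0 + 760.26*I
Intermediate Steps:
H = -170 (H = -10*17 = -170)
g(h, Z) = (-24 + h)*(-3 + Z) (g(h, Z) = (h + 6*(-4))*(-3 + Z) = (h - 24)*(-3 + Z) = (-24 + h)*(-3 + Z))
H*g(√(0 + M(4)), 2) = -170*(72 - 24*2 - 3*√(0 - 5*4) + 2*√(0 - 5*4)) = -170*(72 - 48 - 3*√(0 - 20) + 2*√(0 - 20)) = -170*(72 - 48 - 6*I*√5 + 2*√(-20)) = -170*(72 - 48 - 6*I*√5 + 2*(2*I*√5)) = -170*(72 - 48 - 6*I*√5 + 4*I*√5) = -170*(24 - 2*I*√5) = -4080 + 340*I*√5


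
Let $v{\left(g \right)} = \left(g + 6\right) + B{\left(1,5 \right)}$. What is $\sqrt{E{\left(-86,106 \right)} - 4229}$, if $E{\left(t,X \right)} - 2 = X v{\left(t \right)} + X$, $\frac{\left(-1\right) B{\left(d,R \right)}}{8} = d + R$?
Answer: $133 i \approx 133.0 i$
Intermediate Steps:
$B{\left(d,R \right)} = - 8 R - 8 d$ ($B{\left(d,R \right)} = - 8 \left(d + R\right) = - 8 \left(R + d\right) = - 8 R - 8 d$)
$v{\left(g \right)} = -42 + g$ ($v{\left(g \right)} = \left(g + 6\right) - 48 = \left(6 + g\right) - 48 = -42 + g$)
$E{\left(t,X \right)} = 2 + X + X \left(-42 + t\right)$ ($E{\left(t,X \right)} = 2 + \left(X \left(-42 + t\right) + X\right) = 2 + \left(X + X \left(-42 + t\right)\right) = 2 + X + X \left(-42 + t\right)$)
$\sqrt{E{\left(-86,106 \right)} - 4229} = \sqrt{\left(2 + 106 + 106 \left(-42 - 86\right)\right) - 4229} = \sqrt{\left(2 + 106 + 106 \left(-128\right)\right) + \left(-12522 + 8293\right)} = \sqrt{\left(2 + 106 - 13568\right) - 4229} = \sqrt{-13460 - 4229} = \sqrt{-17689} = 133 i$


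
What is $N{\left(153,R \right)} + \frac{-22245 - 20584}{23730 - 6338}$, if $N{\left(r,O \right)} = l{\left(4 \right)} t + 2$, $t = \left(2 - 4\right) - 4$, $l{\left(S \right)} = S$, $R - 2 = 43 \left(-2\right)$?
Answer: $- \frac{425453}{17392} \approx -24.463$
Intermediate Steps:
$R = -84$ ($R = 2 + 43 \left(-2\right) = 2 - 86 = -84$)
$t = -6$ ($t = -2 - 4 = -6$)
$N{\left(r,O \right)} = -22$ ($N{\left(r,O \right)} = 4 \left(-6\right) + 2 = -24 + 2 = -22$)
$N{\left(153,R \right)} + \frac{-22245 - 20584}{23730 - 6338} = -22 + \frac{-22245 - 20584}{23730 - 6338} = -22 - \frac{42829}{17392} = - \frac{425453}{17392}$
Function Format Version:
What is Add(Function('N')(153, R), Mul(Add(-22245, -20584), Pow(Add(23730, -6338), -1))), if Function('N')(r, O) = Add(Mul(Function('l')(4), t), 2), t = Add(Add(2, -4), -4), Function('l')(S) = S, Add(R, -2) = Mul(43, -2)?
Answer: Rational(-425453, 17392) ≈ -24.463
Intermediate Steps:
R = -84 (R = Add(2, Mul(43, -2)) = Add(2, -86) = -84)
t = -6 (t = Add(-2, -4) = -6)
Function('N')(r, O) = -22 (Function('N')(r, O) = Add(Mul(4, -6), 2) = Add(-24, 2) = -22)
Add(Function('N')(153, R), Mul(Add(-22245, -20584), Pow(Add(23730, -6338), -1))) = Add(-22, Mul(Add(-22245, -20584), Pow(Add(23730, -6338), -1))) = Add(-22, Mul(-42829, Pow(17392, -1))) = Add(-22, Mul(-42829, Rational(1, 17392))) = Add(-22, Rational(-42829, 17392)) = Rational(-425453, 17392)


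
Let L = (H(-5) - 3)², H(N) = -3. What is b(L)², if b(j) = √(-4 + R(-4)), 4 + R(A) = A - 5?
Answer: -17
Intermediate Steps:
R(A) = -9 + A (R(A) = -4 + (A - 5) = -4 + (-5 + A) = -9 + A)
L = 36 (L = (-3 - 3)² = (-6)² = 36)
b(j) = I*√17 (b(j) = √(-4 + (-9 - 4)) = √(-4 - 13) = √(-17) = I*√17)
b(L)² = (I*√17)² = -17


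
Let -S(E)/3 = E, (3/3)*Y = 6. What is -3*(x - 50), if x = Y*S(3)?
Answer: 312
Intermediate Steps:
Y = 6
S(E) = -3*E
x = -54 (x = 6*(-3*3) = 6*(-9) = -54)
-3*(x - 50) = -3*(-54 - 50) = -3*(-104) = 312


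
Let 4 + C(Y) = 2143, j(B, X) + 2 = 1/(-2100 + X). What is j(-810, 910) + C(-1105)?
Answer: 2543029/1190 ≈ 2137.0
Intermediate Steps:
j(B, X) = -2 + 1/(-2100 + X)
C(Y) = 2139 (C(Y) = -4 + 2143 = 2139)
j(-810, 910) + C(-1105) = (4201 - 2*910)/(-2100 + 910) + 2139 = (4201 - 1820)/(-1190) + 2139 = -1/1190*2381 + 2139 = -2381/1190 + 2139 = 2543029/1190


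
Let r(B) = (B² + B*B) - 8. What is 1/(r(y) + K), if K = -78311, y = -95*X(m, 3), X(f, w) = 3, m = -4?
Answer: 1/84131 ≈ 1.1886e-5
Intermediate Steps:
y = -285 (y = -95*3 = -285)
r(B) = -8 + 2*B² (r(B) = (B² + B²) - 8 = 2*B² - 8 = -8 + 2*B²)
1/(r(y) + K) = 1/((-8 + 2*(-285)²) - 78311) = 1/((-8 + 2*81225) - 78311) = 1/((-8 + 162450) - 78311) = 1/(162442 - 78311) = 1/84131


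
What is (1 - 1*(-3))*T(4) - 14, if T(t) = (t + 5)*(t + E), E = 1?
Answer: 166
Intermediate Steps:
T(t) = (1 + t)*(5 + t) (T(t) = (t + 5)*(t + 1) = (5 + t)*(1 + t) = (1 + t)*(5 + t))
(1 - 1*(-3))*T(4) - 14 = (1 - 1*(-3))*(5 + 4² + 6*4) - 14 = (1 + 3)*(5 + 16 + 24) - 14 = 4*45 - 14 = 180 - 14 = 166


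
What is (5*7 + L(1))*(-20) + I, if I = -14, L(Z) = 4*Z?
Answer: -794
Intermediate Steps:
(5*7 + L(1))*(-20) + I = (5*7 + 4*1)*(-20) - 14 = (35 + 4)*(-20) - 14 = 39*(-20) - 14 = -780 - 14 = -794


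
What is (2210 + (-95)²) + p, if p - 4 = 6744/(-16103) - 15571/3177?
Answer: 574706431708/51159231 ≈ 11234.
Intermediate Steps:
p = -67528577/51159231 (p = 4 + (6744/(-16103) - 15571/3177) = 4 + (6744*(-1/16103) - 15571*1/3177) = 4 + (-6744/16103 - 15571/3177) = 4 - 272165501/51159231 = -67528577/51159231 ≈ -1.3200)
(2210 + (-95)²) + p = (2210 + (-95)²) - 67528577/51159231 = (2210 + 9025) - 67528577/51159231 = 11235 - 67528577/51159231 = 574706431708/51159231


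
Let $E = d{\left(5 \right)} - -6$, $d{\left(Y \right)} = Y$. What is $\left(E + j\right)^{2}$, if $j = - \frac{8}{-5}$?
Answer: $\frac{3969}{25} \approx 158.76$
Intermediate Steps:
$E = 11$ ($E = 5 - -6 = 5 + 6 = 11$)
$j = \frac{8}{5}$ ($j = \left(-8\right) \left(- \frac{1}{5}\right) = \frac{8}{5} \approx 1.6$)
$\left(E + j\right)^{2} = \left(11 + \frac{8}{5}\right)^{2} = \left(\frac{63}{5}\right)^{2} = \frac{3969}{25}$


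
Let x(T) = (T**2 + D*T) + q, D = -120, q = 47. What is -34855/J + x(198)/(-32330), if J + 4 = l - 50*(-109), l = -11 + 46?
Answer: -1211768321/177200730 ≈ -6.8384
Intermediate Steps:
l = 35
J = 5481 (J = -4 + (35 - 50*(-109)) = -4 + (35 + 5450) = -4 + 5485 = 5481)
x(T) = 47 + T**2 - 120*T (x(T) = (T**2 - 120*T) + 47 = 47 + T**2 - 120*T)
-34855/J + x(198)/(-32330) = -34855/5481 + (47 + 198**2 - 120*198)/(-32330) = -34855*1/5481 + (47 + 39204 - 23760)*(-1/32330) = -34855/5481 + 15491*(-1/32330) = -34855/5481 - 15491/32330 = -1211768321/177200730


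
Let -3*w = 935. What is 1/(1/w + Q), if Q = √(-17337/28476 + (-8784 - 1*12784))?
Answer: -26625060/178979415553303 - 1748450*I*√485822474655/178979415553303 ≈ -1.4876e-7 - 0.0068091*I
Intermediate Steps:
w = -935/3 (w = -⅓*935 = -935/3 ≈ -311.67)
Q = I*√485822474655/4746 (Q = √(-17337*1/28476 + (-8784 - 12784)) = √(-5779/9492 - 21568) = √(-204729235/9492) = I*√485822474655/4746 ≈ 146.86*I)
1/(1/w + Q) = 1/(1/(-935/3) + I*√485822474655/4746) = 1/(-3/935 + I*√485822474655/4746)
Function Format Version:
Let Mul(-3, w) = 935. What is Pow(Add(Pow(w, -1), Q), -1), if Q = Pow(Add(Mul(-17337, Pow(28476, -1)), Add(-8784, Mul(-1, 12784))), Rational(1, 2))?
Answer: Add(Rational(-26625060, 178979415553303), Mul(Rational(-1748450, 178979415553303), I, Pow(485822474655, Rational(1, 2)))) ≈ Add(-1.4876e-7, Mul(-0.0068091, I))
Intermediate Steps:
w = Rational(-935, 3) (w = Mul(Rational(-1, 3), 935) = Rational(-935, 3) ≈ -311.67)
Q = Mul(Rational(1, 4746), I, Pow(485822474655, Rational(1, 2))) (Q = Pow(Add(Mul(-17337, Rational(1, 28476)), Add(-8784, -12784)), Rational(1, 2)) = Pow(Add(Rational(-5779, 9492), -21568), Rational(1, 2)) = Pow(Rational(-204729235, 9492), Rational(1, 2)) = Mul(Rational(1, 4746), I, Pow(485822474655, Rational(1, 2))) ≈ Mul(146.86, I))
Pow(Add(Pow(w, -1), Q), -1) = Pow(Add(Pow(Rational(-935, 3), -1), Mul(Rational(1, 4746), I, Pow(485822474655, Rational(1, 2)))), -1) = Pow(Add(Rational(-3, 935), Mul(Rational(1, 4746), I, Pow(485822474655, Rational(1, 2)))), -1)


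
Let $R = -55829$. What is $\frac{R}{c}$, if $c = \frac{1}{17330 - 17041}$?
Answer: $-16134581$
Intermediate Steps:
$c = \frac{1}{289} \approx 0.0034602$
$\frac{R}{c} = - 55829 \frac{1}{\frac{1}{289}} = \left(-55829\right) 289 = -16134581$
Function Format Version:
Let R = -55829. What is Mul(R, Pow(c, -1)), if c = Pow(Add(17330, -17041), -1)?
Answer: -16134581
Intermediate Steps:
c = Rational(1, 289) (c = Pow(289, -1) = Rational(1, 289) ≈ 0.0034602)
Mul(R, Pow(c, -1)) = Mul(-55829, Pow(Rational(1, 289), -1)) = Mul(-55829, 289) = -16134581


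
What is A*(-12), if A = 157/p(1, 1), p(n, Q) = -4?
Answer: 471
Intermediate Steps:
A = -157/4 (A = 157/(-4) = 157*(-1/4) = -157/4 ≈ -39.250)
A*(-12) = -157/4*(-12) = 471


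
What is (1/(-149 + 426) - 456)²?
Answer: 15954468721/76729 ≈ 2.0793e+5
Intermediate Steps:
(1/(-149 + 426) - 456)² = (1/277 - 456)² = (-126311/277)² = 15954468721/76729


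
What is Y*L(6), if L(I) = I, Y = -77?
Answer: -462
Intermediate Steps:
Y*L(6) = -77*6 = -462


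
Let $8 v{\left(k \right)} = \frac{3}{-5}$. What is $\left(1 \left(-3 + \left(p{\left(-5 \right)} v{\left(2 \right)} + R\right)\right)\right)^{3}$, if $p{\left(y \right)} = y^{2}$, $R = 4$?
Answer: $- \frac{343}{512} \approx -0.66992$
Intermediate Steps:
$v{\left(k \right)} = - \frac{3}{40}$ ($v{\left(k \right)} = \frac{3 \frac{1}{-5}}{8} = \frac{3 \left(- \frac{1}{5}\right)}{8} = \frac{1}{8} \left(- \frac{3}{5}\right) = - \frac{3}{40}$)
$\left(1 \left(-3 + \left(p{\left(-5 \right)} v{\left(2 \right)} + R\right)\right)\right)^{3} = \left(1 \left(-3 + \left(\left(-5\right)^{2} \left(- \frac{3}{40}\right) + 4\right)\right)\right)^{3} = \left(1 \left(-3 + \left(25 \left(- \frac{3}{40}\right) + 4\right)\right)\right)^{3} = \left(1 \left(-3 + \left(- \frac{15}{8} + 4\right)\right)\right)^{3} = \left(1 \left(-3 + \frac{17}{8}\right)\right)^{3} = \left(1 \left(- \frac{7}{8}\right)\right)^{3} = \left(- \frac{7}{8}\right)^{3} = - \frac{343}{512}$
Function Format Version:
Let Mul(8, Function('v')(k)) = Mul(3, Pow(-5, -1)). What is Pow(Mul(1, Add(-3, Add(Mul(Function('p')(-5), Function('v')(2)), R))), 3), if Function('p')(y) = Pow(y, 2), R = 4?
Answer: Rational(-343, 512) ≈ -0.66992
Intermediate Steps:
Function('v')(k) = Rational(-3, 40) (Function('v')(k) = Mul(Rational(1, 8), Mul(3, Pow(-5, -1))) = Mul(Rational(1, 8), Mul(3, Rational(-1, 5))) = Mul(Rational(1, 8), Rational(-3, 5)) = Rational(-3, 40))
Pow(Mul(1, Add(-3, Add(Mul(Function('p')(-5), Function('v')(2)), R))), 3) = Pow(Mul(1, Add(-3, Add(Mul(Pow(-5, 2), Rational(-3, 40)), 4))), 3) = Pow(Mul(1, Add(-3, Add(Mul(25, Rational(-3, 40)), 4))), 3) = Pow(Mul(1, Add(-3, Add(Rational(-15, 8), 4))), 3) = Pow(Mul(1, Add(-3, Rational(17, 8))), 3) = Pow(Mul(1, Rational(-7, 8)), 3) = Pow(Rational(-7, 8), 3) = Rational(-343, 512)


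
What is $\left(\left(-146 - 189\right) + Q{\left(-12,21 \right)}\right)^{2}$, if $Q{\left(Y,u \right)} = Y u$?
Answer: $344569$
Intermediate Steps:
$\left(\left(-146 - 189\right) + Q{\left(-12,21 \right)}\right)^{2} = \left(\left(-146 - 189\right) - 252\right)^{2} = \left(-335 - 252\right)^{2} = \left(-587\right)^{2} = 344569$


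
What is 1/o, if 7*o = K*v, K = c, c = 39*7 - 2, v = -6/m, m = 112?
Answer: -392/813 ≈ -0.48216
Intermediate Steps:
v = -3/56 (v = -6/112 = -6*1/112 = -3/56 ≈ -0.053571)
c = 271 (c = 273 - 2 = 271)
K = 271
o = -813/392 (o = (271*(-3/56))/7 = (⅐)*(-813/56) = -813/392 ≈ -2.0740)
1/o = 1/(-813/392) = -392/813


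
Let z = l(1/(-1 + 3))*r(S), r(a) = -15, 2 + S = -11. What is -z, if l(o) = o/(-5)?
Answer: -3/2 ≈ -1.5000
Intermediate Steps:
S = -13 (S = -2 - 11 = -13)
l(o) = -o/5 (l(o) = o*(-⅕) = -o/5)
z = 3/2 (z = -1/(5*(-1 + 3))*(-15) = -⅕/2*(-15) = -⅕*½*(-15) = -⅒*(-15) = 3/2 ≈ 1.5000)
-z = -1*3/2 = -3/2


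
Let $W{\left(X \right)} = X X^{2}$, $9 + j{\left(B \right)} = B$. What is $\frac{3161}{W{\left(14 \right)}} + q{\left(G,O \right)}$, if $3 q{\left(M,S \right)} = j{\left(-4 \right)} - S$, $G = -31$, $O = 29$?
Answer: $- \frac{35255}{2744} \approx -12.848$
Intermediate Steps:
$j{\left(B \right)} = -9 + B$
$W{\left(X \right)} = X^{3}$
$q{\left(M,S \right)} = - \frac{13}{3} - \frac{S}{3}$ ($q{\left(M,S \right)} = \frac{\left(-9 - 4\right) - S}{3} = \frac{-13 - S}{3} = - \frac{13}{3} - \frac{S}{3}$)
$\frac{3161}{W{\left(14 \right)}} + q{\left(G,O \right)} = \frac{3161}{14^{3}} - 14 = \frac{3161}{2744} - 14 = - \frac{35255}{2744}$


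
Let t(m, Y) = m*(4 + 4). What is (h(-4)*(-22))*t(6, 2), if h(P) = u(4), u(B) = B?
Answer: -4224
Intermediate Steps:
h(P) = 4
t(m, Y) = 8*m (t(m, Y) = m*8 = 8*m)
(h(-4)*(-22))*t(6, 2) = (4*(-22))*(8*6) = -88*48 = -4224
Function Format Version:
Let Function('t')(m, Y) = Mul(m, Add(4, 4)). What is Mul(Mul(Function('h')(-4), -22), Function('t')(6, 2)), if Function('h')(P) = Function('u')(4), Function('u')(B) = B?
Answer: -4224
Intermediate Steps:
Function('h')(P) = 4
Function('t')(m, Y) = Mul(8, m) (Function('t')(m, Y) = Mul(m, 8) = Mul(8, m))
Mul(Mul(Function('h')(-4), -22), Function('t')(6, 2)) = Mul(Mul(4, -22), Mul(8, 6)) = Mul(-88, 48) = -4224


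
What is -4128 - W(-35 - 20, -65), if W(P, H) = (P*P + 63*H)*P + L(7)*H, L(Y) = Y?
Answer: -62523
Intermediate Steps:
W(P, H) = 7*H + P*(P**2 + 63*H) (W(P, H) = (P*P + 63*H)*P + 7*H = (P**2 + 63*H)*P + 7*H = P*(P**2 + 63*H) + 7*H = 7*H + P*(P**2 + 63*H))
-4128 - W(-35 - 20, -65) = -4128 - ((-35 - 20)**3 + 7*(-65) + 63*(-65)*(-35 - 20)) = -4128 - ((-55)**3 - 455 + 63*(-65)*(-55)) = -4128 - (-166375 - 455 + 225225) = -4128 - 1*58395 = -4128 - 58395 = -62523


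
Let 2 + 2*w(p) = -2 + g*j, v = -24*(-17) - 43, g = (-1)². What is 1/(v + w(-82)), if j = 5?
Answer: 2/731 ≈ 0.0027360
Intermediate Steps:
g = 1
v = 365 (v = 408 - 43 = 365)
w(p) = ½ (w(p) = -1 + (-2 + 1*5)/2 = -1 + (-2 + 5)/2 = -1 + (½)*3 = -1 + 3/2 = ½)
1/(v + w(-82)) = 1/(365 + ½) = 1/(731/2) = 2/731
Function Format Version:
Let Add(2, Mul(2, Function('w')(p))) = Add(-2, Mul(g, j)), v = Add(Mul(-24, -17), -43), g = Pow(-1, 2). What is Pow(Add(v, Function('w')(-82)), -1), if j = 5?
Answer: Rational(2, 731) ≈ 0.0027360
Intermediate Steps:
g = 1
v = 365 (v = Add(408, -43) = 365)
Function('w')(p) = Rational(1, 2) (Function('w')(p) = Add(-1, Mul(Rational(1, 2), Add(-2, Mul(1, 5)))) = Add(-1, Mul(Rational(1, 2), Add(-2, 5))) = Add(-1, Mul(Rational(1, 2), 3)) = Add(-1, Rational(3, 2)) = Rational(1, 2))
Pow(Add(v, Function('w')(-82)), -1) = Pow(Add(365, Rational(1, 2)), -1) = Pow(Rational(731, 2), -1) = Rational(2, 731)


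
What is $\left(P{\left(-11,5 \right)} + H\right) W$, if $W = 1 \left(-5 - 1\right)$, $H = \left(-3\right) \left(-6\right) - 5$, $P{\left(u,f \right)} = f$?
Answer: $-108$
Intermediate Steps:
$H = 13$ ($H = 18 - 5 = 13$)
$W = -6$ ($W = 1 \left(-6\right) = -6$)
$\left(P{\left(-11,5 \right)} + H\right) W = \left(5 + 13\right) \left(-6\right) = 18 \left(-6\right) = -108$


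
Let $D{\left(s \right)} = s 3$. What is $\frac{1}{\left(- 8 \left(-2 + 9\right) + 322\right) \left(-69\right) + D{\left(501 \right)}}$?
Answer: $- \frac{1}{16851} \approx -5.9344 \cdot 10^{-5}$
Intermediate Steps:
$D{\left(s \right)} = 3 s$
$\frac{1}{\left(- 8 \left(-2 + 9\right) + 322\right) \left(-69\right) + D{\left(501 \right)}} = \frac{1}{\left(- 8 \left(-2 + 9\right) + 322\right) \left(-69\right) + 3 \cdot 501} = \frac{1}{\left(\left(-8\right) 7 + 322\right) \left(-69\right) + 1503} = \frac{1}{\left(-56 + 322\right) \left(-69\right) + 1503} = \frac{1}{266 \left(-69\right) + 1503} = \frac{1}{-18354 + 1503} = \frac{1}{-16851} = - \frac{1}{16851}$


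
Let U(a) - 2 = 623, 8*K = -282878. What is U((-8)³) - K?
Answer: 143939/4 ≈ 35985.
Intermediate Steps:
K = -141439/4 (K = (⅛)*(-282878) = -141439/4 ≈ -35360.)
U(a) = 625 (U(a) = 2 + 623 = 625)
U((-8)³) - K = 625 - 1*(-141439/4) = 625 + 141439/4 = 143939/4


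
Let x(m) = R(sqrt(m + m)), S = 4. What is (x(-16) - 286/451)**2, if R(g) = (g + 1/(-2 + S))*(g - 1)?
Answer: 7328297/6724 + 5434*I*sqrt(2)/41 ≈ 1089.9 + 187.44*I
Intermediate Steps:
R(g) = (1/2 + g)*(-1 + g) (R(g) = (g + 1/(-2 + 4))*(g - 1) = (g + 1/2)*(-1 + g) = (1/2 + g)*(-1 + g))
x(m) = -1/2 + 2*m - sqrt(2)*sqrt(m)/2 (x(m) = -1/2 + (sqrt(m + m))**2 - sqrt(m + m)/2 = -1/2 + (sqrt(2*m))**2 - sqrt(2)*sqrt(m)/2 = -1/2 + (sqrt(2)*sqrt(m))**2 - sqrt(2)*sqrt(m)/2 = -1/2 + 2*m - sqrt(2)*sqrt(m)/2)
(x(-16) - 286/451)**2 = ((-1/2 + 2*(-16) - sqrt(2)*sqrt(-16)/2) - 286/451)**2 = ((-1/2 - 32 - sqrt(2)*4*I/2) - 286*1/451)**2 = ((-1/2 - 32 - 2*I*sqrt(2)) - 26/41)**2 = ((-65/2 - 2*I*sqrt(2)) - 26/41)**2 = (-2717/82 - 2*I*sqrt(2))**2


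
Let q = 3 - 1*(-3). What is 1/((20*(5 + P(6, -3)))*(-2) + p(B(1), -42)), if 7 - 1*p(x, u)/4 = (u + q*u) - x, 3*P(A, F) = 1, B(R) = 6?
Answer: 3/3044 ≈ 0.00098555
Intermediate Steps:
q = 6 (q = 3 + 3 = 6)
P(A, F) = ⅓ (P(A, F) = (⅓)*1 = ⅓)
p(x, u) = 28 - 28*u + 4*x (p(x, u) = 28 - 4*((u + 6*u) - x) = 28 - 4*(7*u - x) = 28 - 4*(-x + 7*u) = 28 + (-28*u + 4*x) = 28 - 28*u + 4*x)
1/((20*(5 + P(6, -3)))*(-2) + p(B(1), -42)) = 1/((20*(5 + ⅓))*(-2) + (28 - 28*(-42) + 4*6)) = 1/((20*(16/3))*(-2) + (28 + 1176 + 24)) = 1/((320/3)*(-2) + 1228) = 1/(-640/3 + 1228) = 1/(3044/3) = 3/3044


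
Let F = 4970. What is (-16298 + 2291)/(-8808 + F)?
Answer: 14007/3838 ≈ 3.6496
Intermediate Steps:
(-16298 + 2291)/(-8808 + F) = (-16298 + 2291)/(-8808 + 4970) = -14007/(-3838) = -14007*(-1/3838) = 14007/3838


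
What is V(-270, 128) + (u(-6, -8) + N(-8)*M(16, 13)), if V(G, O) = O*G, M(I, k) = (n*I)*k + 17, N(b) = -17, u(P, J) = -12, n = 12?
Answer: -77293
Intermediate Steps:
M(I, k) = 17 + 12*I*k (M(I, k) = (12*I)*k + 17 = 12*I*k + 17 = 17 + 12*I*k)
V(G, O) = G*O
V(-270, 128) + (u(-6, -8) + N(-8)*M(16, 13)) = -270*128 + (-12 - 17*(17 + 12*16*13)) = -34560 + (-12 - 17*(17 + 2496)) = -34560 + (-12 - 17*2513) = -34560 + (-12 - 42721) = -34560 - 42733 = -77293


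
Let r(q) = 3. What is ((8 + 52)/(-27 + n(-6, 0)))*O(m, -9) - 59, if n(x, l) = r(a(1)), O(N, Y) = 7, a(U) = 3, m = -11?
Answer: -153/2 ≈ -76.500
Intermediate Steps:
n(x, l) = 3
((8 + 52)/(-27 + n(-6, 0)))*O(m, -9) - 59 = ((8 + 52)/(-27 + 3))*7 - 59 = (60/(-24))*7 - 59 = (60*(-1/24))*7 - 59 = -5/2*7 - 59 = -35/2 - 59 = -153/2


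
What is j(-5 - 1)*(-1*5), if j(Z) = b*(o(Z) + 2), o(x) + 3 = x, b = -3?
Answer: -105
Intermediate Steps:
o(x) = -3 + x
j(Z) = 3 - 3*Z (j(Z) = -3*((-3 + Z) + 2) = -3*(-1 + Z) = 3 - 3*Z)
j(-5 - 1)*(-1*5) = (3 - 3*(-5 - 1))*(-1*5) = (3 - 3*(-6))*(-5) = (3 + 18)*(-5) = 21*(-5) = -105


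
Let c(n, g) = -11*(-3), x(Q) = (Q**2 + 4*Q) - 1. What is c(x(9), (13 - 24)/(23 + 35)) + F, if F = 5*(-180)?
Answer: -867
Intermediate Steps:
x(Q) = -1 + Q**2 + 4*Q
c(n, g) = 33
F = -900
c(x(9), (13 - 24)/(23 + 35)) + F = 33 - 900 = -867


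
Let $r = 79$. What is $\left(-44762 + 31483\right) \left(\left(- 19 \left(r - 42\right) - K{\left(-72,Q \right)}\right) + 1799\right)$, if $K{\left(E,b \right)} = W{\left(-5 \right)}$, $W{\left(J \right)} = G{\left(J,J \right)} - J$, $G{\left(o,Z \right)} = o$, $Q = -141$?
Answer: $-14553784$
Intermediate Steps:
$W{\left(J \right)} = 0$ ($W{\left(J \right)} = J - J = 0$)
$K{\left(E,b \right)} = 0$
$\left(-44762 + 31483\right) \left(\left(- 19 \left(r - 42\right) - K{\left(-72,Q \right)}\right) + 1799\right) = \left(-44762 + 31483\right) \left(\left(- 19 \left(79 - 42\right) - 0\right) + 1799\right) = - 13279 \left(\left(\left(-19\right) 37 + 0\right) + 1799\right) = - 13279 \left(\left(-703 + 0\right) + 1799\right) = - 13279 \left(-703 + 1799\right) = \left(-13279\right) 1096 = -14553784$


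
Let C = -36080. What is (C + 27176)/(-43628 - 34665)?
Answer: 8904/78293 ≈ 0.11373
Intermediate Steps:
(C + 27176)/(-43628 - 34665) = (-36080 + 27176)/(-43628 - 34665) = -8904/(-78293) = -8904*(-1/78293) = 8904/78293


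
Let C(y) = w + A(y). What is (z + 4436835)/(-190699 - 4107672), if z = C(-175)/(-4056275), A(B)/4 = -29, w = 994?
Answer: -2571003269821/2490767832575 ≈ -1.0322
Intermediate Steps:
A(B) = -116 (A(B) = 4*(-29) = -116)
C(y) = 878 (C(y) = 994 - 116 = 878)
z = -878/4056275 (z = 878/(-4056275) = 878*(-1/4056275) = -878/4056275 ≈ -0.00021645)
(z + 4436835)/(-190699 - 4107672) = (-878/4056275 + 4436835)/(-190699 - 4107672) = (17997022888747/4056275)/(-4298371) = (17997022888747/4056275)*(-1/4298371) = -2571003269821/2490767832575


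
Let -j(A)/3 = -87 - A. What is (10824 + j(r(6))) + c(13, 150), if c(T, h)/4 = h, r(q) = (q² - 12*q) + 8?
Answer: 11601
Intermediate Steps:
r(q) = 8 + q² - 12*q
c(T, h) = 4*h
j(A) = 261 + 3*A (j(A) = -3*(-87 - A) = 261 + 3*A)
(10824 + j(r(6))) + c(13, 150) = (10824 + (261 + 3*(8 + 6² - 12*6))) + 4*150 = (10824 + (261 + 3*(8 + 36 - 72))) + 600 = (10824 + (261 + 3*(-28))) + 600 = (10824 + (261 - 84)) + 600 = (10824 + 177) + 600 = 11001 + 600 = 11601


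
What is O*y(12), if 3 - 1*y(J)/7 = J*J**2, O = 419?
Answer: -5059425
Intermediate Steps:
y(J) = 21 - 7*J**3 (y(J) = 21 - 7*J*J**2 = 21 - 7*J**3)
O*y(12) = 419*(21 - 7*12**3) = 419*(21 - 7*1728) = 419*(21 - 12096) = 419*(-12075) = -5059425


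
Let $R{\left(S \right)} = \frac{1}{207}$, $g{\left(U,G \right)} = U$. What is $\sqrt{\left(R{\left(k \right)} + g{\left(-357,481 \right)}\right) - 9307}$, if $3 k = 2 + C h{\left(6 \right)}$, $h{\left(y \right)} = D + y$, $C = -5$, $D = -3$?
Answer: $\frac{i \sqrt{46010281}}{69} \approx 98.306 i$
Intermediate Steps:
$h{\left(y \right)} = -3 + y$
$k = - \frac{13}{3}$ ($k = \frac{2 - 5 \left(-3 + 6\right)}{3} = \frac{2 - 15}{3} = \frac{1}{3} \left(-13\right) = - \frac{13}{3} \approx -4.3333$)
$R{\left(S \right)} = \frac{1}{207}$
$\sqrt{\left(R{\left(k \right)} + g{\left(-357,481 \right)}\right) - 9307} = \sqrt{\left(\frac{1}{207} - 357\right) - 9307} = \sqrt{- \frac{73898}{207} - 9307} = \sqrt{- \frac{2000447}{207}} = \frac{i \sqrt{46010281}}{69}$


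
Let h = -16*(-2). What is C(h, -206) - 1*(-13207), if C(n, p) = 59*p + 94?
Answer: 1147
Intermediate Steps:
h = 32
C(n, p) = 94 + 59*p
C(h, -206) - 1*(-13207) = (94 + 59*(-206)) - 1*(-13207) = (94 - 12154) + 13207 = -12060 + 13207 = 1147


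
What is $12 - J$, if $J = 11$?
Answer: $1$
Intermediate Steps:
$12 - J = 12 - 11 = 1$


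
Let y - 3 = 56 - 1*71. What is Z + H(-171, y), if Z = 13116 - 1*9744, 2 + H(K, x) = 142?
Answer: 3512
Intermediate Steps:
y = -12 (y = 3 + (56 - 1*71) = 3 + (56 - 71) = 3 - 15 = -12)
H(K, x) = 140 (H(K, x) = -2 + 142 = 140)
Z = 3372 (Z = 13116 - 9744 = 3372)
Z + H(-171, y) = 3372 + 140 = 3512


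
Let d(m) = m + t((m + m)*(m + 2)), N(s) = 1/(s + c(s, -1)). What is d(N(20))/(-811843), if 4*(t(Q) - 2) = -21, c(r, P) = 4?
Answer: 77/19484232 ≈ 3.9519e-6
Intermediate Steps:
t(Q) = -13/4 (t(Q) = 2 + (¼)*(-21) = 2 - 21/4 = -13/4)
N(s) = 1/(4 + s) (N(s) = 1/(s + 4) = 1/(4 + s))
d(m) = -13/4 + m (d(m) = m - 13/4 = -13/4 + m)
d(N(20))/(-811843) = (-13/4 + 1/(4 + 20))/(-811843) = (-13/4 + 1/24)*(-1/811843) = -77/24*(-1/811843) = 77/19484232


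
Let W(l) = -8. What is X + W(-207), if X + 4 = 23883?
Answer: 23871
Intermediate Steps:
X = 23879 (X = -4 + 23883 = 23879)
X + W(-207) = 23879 - 8 = 23871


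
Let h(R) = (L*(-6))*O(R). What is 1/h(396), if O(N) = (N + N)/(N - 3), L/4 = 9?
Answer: -131/57024 ≈ -0.0022973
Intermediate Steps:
L = 36 (L = 4*9 = 36)
O(N) = 2*N/(-3 + N) (O(N) = (2*N)/(-3 + N) = 2*N/(-3 + N))
h(R) = -432*R/(-3 + R) (h(R) = (36*(-6))*(2*R/(-3 + R)) = -432*R/(-3 + R))
1/h(396) = 1/(-432*396/(-3 + 396)) = 1/(-432*396/393) = 1/(-432*396*1/393) = 1/(-57024/131) = -131/57024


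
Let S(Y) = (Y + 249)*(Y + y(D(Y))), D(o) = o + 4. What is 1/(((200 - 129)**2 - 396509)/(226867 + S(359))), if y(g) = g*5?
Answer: -221237/55924 ≈ -3.9560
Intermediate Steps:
D(o) = 4 + o
y(g) = 5*g
S(Y) = (20 + 6*Y)*(249 + Y) (S(Y) = (Y + 249)*(Y + 5*(4 + Y)) = (249 + Y)*(Y + (20 + 5*Y)) = (249 + Y)*(20 + 6*Y) = (20 + 6*Y)*(249 + Y))
1/(((200 - 129)**2 - 396509)/(226867 + S(359))) = 1/(((200 - 129)**2 - 396509)/(226867 + (4980 + 6*359**2 + 1514*359))) = 1/((71**2 - 396509)/(226867 + (4980 + 6*128881 + 543526))) = 1/((5041 - 396509)/(226867 + (4980 + 773286 + 543526))) = 1/(-391468/(226867 + 1321792)) = 1/(-391468/1548659) = 1/(-391468*1/1548659) = 1/(-55924/221237) = -221237/55924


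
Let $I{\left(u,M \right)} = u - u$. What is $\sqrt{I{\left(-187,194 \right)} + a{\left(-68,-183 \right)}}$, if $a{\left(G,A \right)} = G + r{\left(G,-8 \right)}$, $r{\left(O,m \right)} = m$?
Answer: $2 i \sqrt{19} \approx 8.7178 i$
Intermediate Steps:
$I{\left(u,M \right)} = 0$
$a{\left(G,A \right)} = -8 + G$ ($a{\left(G,A \right)} = G - 8 = -8 + G$)
$\sqrt{I{\left(-187,194 \right)} + a{\left(-68,-183 \right)}} = \sqrt{0 - 76} = \sqrt{-76} = 2 i \sqrt{19}$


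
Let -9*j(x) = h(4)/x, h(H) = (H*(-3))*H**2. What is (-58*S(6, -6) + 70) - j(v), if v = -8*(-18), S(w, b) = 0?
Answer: 1886/27 ≈ 69.852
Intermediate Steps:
h(H) = -3*H**3 (h(H) = (-3*H)*H**2 = -3*H**3)
v = 144
j(x) = 64/(3*x) (j(x) = -(-3*4**3)/(9*x) = -(-3*64)/(9*x) = -(-64)/(3*x) = 64/(3*x))
(-58*S(6, -6) + 70) - j(v) = (-58*0 + 70) - 64/(3*144) = (0 + 70) - 64/(3*144) = 70 - 1*4/27 = 70 - 4/27 = 1886/27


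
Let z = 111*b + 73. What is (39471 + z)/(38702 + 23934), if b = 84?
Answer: 12217/15659 ≈ 0.78019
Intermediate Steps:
z = 9397 (z = 111*84 + 73 = 9324 + 73 = 9397)
(39471 + z)/(38702 + 23934) = (39471 + 9397)/(38702 + 23934) = 48868/62636 = 48868*(1/62636) = 12217/15659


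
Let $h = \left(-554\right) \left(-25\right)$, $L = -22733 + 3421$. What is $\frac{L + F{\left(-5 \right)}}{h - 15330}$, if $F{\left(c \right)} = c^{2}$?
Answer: $\frac{19287}{1480} \approx 13.032$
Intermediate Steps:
$L = -19312$
$h = 13850$
$\frac{L + F{\left(-5 \right)}}{h - 15330} = \frac{-19312 + \left(-5\right)^{2}}{13850 - 15330} = \frac{-19312 + 25}{-1480} = \left(-19287\right) \left(- \frac{1}{1480}\right) = \frac{19287}{1480}$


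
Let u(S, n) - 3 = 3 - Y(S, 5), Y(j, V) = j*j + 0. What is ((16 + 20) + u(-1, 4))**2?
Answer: 1681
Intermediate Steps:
Y(j, V) = j**2 (Y(j, V) = j**2 + 0 = j**2)
u(S, n) = 6 - S**2 (u(S, n) = 3 + (3 - S**2) = 6 - S**2)
((16 + 20) + u(-1, 4))**2 = ((16 + 20) + (6 - 1*(-1)**2))**2 = (36 + (6 - 1*1))**2 = (36 + (6 - 1))**2 = (36 + 5)**2 = 41**2 = 1681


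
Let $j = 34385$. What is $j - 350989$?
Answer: $-316604$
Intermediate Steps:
$j - 350989 = 34385 - 350989 = -316604$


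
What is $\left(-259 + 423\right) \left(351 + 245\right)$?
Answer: $97744$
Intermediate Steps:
$\left(-259 + 423\right) \left(351 + 245\right) = 164 \cdot 596 = 97744$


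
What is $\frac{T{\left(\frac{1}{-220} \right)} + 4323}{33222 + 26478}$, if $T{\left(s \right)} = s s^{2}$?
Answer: $\frac{46031303999}{635685600000} \approx 0.072412$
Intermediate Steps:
$T{\left(s \right)} = s^{3}$
$\frac{T{\left(\frac{1}{-220} \right)} + 4323}{33222 + 26478} = \frac{\left(\frac{1}{-220}\right)^{3} + 4323}{33222 + 26478} = \frac{\left(- \frac{1}{220}\right)^{3} + 4323}{59700} = \left(- \frac{1}{10648000} + 4323\right) \frac{1}{59700} = \frac{46031303999}{10648000} \cdot \frac{1}{59700} = \frac{46031303999}{635685600000}$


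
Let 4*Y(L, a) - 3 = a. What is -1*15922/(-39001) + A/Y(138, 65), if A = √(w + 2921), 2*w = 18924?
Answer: 15922/39001 + √12383/17 ≈ 6.9541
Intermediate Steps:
w = 9462 (w = (½)*18924 = 9462)
Y(L, a) = ¾ + a/4
A = √12383 (A = √(9462 + 2921) = √12383 ≈ 111.28)
-1*15922/(-39001) + A/Y(138, 65) = -1*15922/(-39001) + √12383/(¾ + (¼)*65) = -15922*(-1/39001) + √12383/(¾ + 65/4) = 15922/39001 + √12383/17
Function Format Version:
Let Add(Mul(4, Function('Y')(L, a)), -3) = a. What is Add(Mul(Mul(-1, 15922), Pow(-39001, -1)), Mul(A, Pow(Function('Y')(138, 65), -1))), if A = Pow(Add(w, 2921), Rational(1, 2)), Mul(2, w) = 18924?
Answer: Add(Rational(15922, 39001), Mul(Rational(1, 17), Pow(12383, Rational(1, 2)))) ≈ 6.9541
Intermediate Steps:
w = 9462 (w = Mul(Rational(1, 2), 18924) = 9462)
Function('Y')(L, a) = Add(Rational(3, 4), Mul(Rational(1, 4), a))
A = Pow(12383, Rational(1, 2)) (A = Pow(Add(9462, 2921), Rational(1, 2)) = Pow(12383, Rational(1, 2)) ≈ 111.28)
Add(Mul(Mul(-1, 15922), Pow(-39001, -1)), Mul(A, Pow(Function('Y')(138, 65), -1))) = Add(Mul(Mul(-1, 15922), Pow(-39001, -1)), Mul(Pow(12383, Rational(1, 2)), Pow(Add(Rational(3, 4), Mul(Rational(1, 4), 65)), -1))) = Add(Mul(-15922, Rational(-1, 39001)), Mul(Pow(12383, Rational(1, 2)), Pow(Add(Rational(3, 4), Rational(65, 4)), -1))) = Add(Rational(15922, 39001), Mul(Pow(12383, Rational(1, 2)), Pow(17, -1))) = Add(Rational(15922, 39001), Mul(Pow(12383, Rational(1, 2)), Rational(1, 17))) = Add(Rational(15922, 39001), Mul(Rational(1, 17), Pow(12383, Rational(1, 2))))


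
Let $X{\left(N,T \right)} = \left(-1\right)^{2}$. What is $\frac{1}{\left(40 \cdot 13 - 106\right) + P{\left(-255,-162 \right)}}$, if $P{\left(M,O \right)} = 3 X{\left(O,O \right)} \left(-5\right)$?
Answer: $\frac{1}{399} \approx 0.0025063$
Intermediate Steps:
$X{\left(N,T \right)} = 1$
$P{\left(M,O \right)} = -15$ ($P{\left(M,O \right)} = 3 \cdot 1 \left(-5\right) = 3 \left(-5\right) = -15$)
$\frac{1}{\left(40 \cdot 13 - 106\right) + P{\left(-255,-162 \right)}} = \frac{1}{\left(40 \cdot 13 - 106\right) - 15} = \frac{1}{\left(520 - 106\right) - 15} = \frac{1}{414 - 15} = \frac{1}{399}$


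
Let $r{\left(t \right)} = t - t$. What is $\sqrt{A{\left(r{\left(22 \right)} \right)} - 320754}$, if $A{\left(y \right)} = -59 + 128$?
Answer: $i \sqrt{320685} \approx 566.29 i$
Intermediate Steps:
$r{\left(t \right)} = 0$
$A{\left(y \right)} = 69$
$\sqrt{A{\left(r{\left(22 \right)} \right)} - 320754} = \sqrt{69 - 320754} = \sqrt{-320685} = i \sqrt{320685}$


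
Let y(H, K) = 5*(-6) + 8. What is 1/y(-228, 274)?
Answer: -1/22 ≈ -0.045455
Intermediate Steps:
y(H, K) = -22 (y(H, K) = -30 + 8 = -22)
1/y(-228, 274) = 1/(-22) = -1/22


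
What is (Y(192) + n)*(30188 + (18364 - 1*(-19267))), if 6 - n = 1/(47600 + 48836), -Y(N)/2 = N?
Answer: -2472193053571/96436 ≈ -2.5636e+7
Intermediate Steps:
Y(N) = -2*N
n = 578615/96436 (n = 6 - 1/(47600 + 48836) = 6 - 1/96436 = 578615/96436 ≈ 6.0000)
(Y(192) + n)*(30188 + (18364 - 1*(-19267))) = (-2*192 + 578615/96436)*(30188 + (18364 - 1*(-19267))) = (-384 + 578615/96436)*(30188 + (18364 + 19267)) = -36452809*(30188 + 37631)/96436 = -36452809/96436*67819 = -2472193053571/96436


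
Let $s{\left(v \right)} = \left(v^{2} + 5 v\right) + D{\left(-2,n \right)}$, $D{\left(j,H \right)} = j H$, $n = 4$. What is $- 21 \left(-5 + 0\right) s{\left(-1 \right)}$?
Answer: $-1260$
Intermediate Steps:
$D{\left(j,H \right)} = H j$
$s{\left(v \right)} = -8 + v^{2} + 5 v$ ($s{\left(v \right)} = \left(v^{2} + 5 v\right) + 4 \left(-2\right) = \left(v^{2} + 5 v\right) - 8 = -8 + v^{2} + 5 v$)
$- 21 \left(-5 + 0\right) s{\left(-1 \right)} = - 21 \left(-5 + 0\right) \left(-8 + \left(-1\right)^{2} + 5 \left(-1\right)\right) = - 21 \left(- 5 \left(-8 + 1 - 5\right)\right) = - 21 \left(\left(-5\right) \left(-12\right)\right) = \left(-21\right) 60 = -1260$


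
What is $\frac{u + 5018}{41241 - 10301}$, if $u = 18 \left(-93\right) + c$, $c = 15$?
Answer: $\frac{3359}{30940} \approx 0.10856$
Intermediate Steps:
$u = -1659$ ($u = 18 \left(-93\right) + 15 = -1674 + 15 = -1659$)
$\frac{u + 5018}{41241 - 10301} = \frac{-1659 + 5018}{41241 - 10301} = \frac{3359}{30940}$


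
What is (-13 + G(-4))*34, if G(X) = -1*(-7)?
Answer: -204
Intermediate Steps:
G(X) = 7
(-13 + G(-4))*34 = (-13 + 7)*34 = -6*34 = -204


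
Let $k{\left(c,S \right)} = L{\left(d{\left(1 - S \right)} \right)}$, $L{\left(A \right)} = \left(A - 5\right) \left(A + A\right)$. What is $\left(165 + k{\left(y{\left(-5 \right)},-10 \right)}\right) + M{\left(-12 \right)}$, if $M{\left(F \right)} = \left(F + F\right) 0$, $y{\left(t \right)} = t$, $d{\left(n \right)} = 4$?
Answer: $157$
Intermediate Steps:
$M{\left(F \right)} = 0$ ($M{\left(F \right)} = 2 F 0 = 0$)
$L{\left(A \right)} = 2 A \left(-5 + A\right)$ ($L{\left(A \right)} = \left(-5 + A\right) 2 A = 2 A \left(-5 + A\right)$)
$k{\left(c,S \right)} = -8$ ($k{\left(c,S \right)} = 2 \cdot 4 \left(-5 + 4\right) = 2 \cdot 4 \left(-1\right) = -8$)
$\left(165 + k{\left(y{\left(-5 \right)},-10 \right)}\right) + M{\left(-12 \right)} = \left(165 - 8\right) + 0 = 157 + 0 = 157$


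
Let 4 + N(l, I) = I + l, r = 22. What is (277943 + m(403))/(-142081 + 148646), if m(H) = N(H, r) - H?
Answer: 277961/6565 ≈ 42.340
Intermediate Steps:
N(l, I) = -4 + I + l (N(l, I) = -4 + (I + l) = -4 + I + l)
m(H) = 18 (m(H) = (-4 + 22 + H) - H = (18 + H) - H = 18)
(277943 + m(403))/(-142081 + 148646) = (277943 + 18)/(-142081 + 148646) = 277961/6565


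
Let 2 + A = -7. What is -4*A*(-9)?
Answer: -324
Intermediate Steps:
A = -9 (A = -2 - 7 = -9)
-4*A*(-9) = -4*(-9)*(-9) = 36*(-9) = -324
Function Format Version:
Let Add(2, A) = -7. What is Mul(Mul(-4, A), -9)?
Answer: -324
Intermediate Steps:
A = -9 (A = Add(-2, -7) = -9)
Mul(Mul(-4, A), -9) = Mul(Mul(-4, -9), -9) = Mul(36, -9) = -324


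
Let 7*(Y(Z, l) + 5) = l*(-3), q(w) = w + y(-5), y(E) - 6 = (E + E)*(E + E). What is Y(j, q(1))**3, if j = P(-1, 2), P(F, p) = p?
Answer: -45118016/343 ≈ -1.3154e+5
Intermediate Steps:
y(E) = 6 + 4*E**2 (y(E) = 6 + (E + E)*(E + E) = 6 + (2*E)*(2*E) = 6 + 4*E**2)
q(w) = 106 + w (q(w) = w + (6 + 4*(-5)**2) = w + (6 + 4*25) = w + (6 + 100) = w + 106 = 106 + w)
j = 2
Y(Z, l) = -5 - 3*l/7 (Y(Z, l) = -5 + (l*(-3))/7 = -5 + (-3*l)/7 = -5 - 3*l/7)
Y(j, q(1))**3 = (-5 - 3*(106 + 1)/7)**3 = (-5 - 3/7*107)**3 = (-5 - 321/7)**3 = (-356/7)**3 = -45118016/343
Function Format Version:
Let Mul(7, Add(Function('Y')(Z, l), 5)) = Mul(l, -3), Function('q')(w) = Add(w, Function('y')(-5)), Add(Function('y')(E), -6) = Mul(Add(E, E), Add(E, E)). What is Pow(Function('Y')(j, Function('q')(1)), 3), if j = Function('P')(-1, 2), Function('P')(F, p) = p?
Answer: Rational(-45118016, 343) ≈ -1.3154e+5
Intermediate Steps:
Function('y')(E) = Add(6, Mul(4, Pow(E, 2))) (Function('y')(E) = Add(6, Mul(Add(E, E), Add(E, E))) = Add(6, Mul(Mul(2, E), Mul(2, E))) = Add(6, Mul(4, Pow(E, 2))))
Function('q')(w) = Add(106, w) (Function('q')(w) = Add(w, Add(6, Mul(4, Pow(-5, 2)))) = Add(w, Add(6, Mul(4, 25))) = Add(w, Add(6, 100)) = Add(w, 106) = Add(106, w))
j = 2
Function('Y')(Z, l) = Add(-5, Mul(Rational(-3, 7), l)) (Function('Y')(Z, l) = Add(-5, Mul(Rational(1, 7), Mul(l, -3))) = Add(-5, Mul(Rational(1, 7), Mul(-3, l))) = Add(-5, Mul(Rational(-3, 7), l)))
Pow(Function('Y')(j, Function('q')(1)), 3) = Pow(Add(-5, Mul(Rational(-3, 7), Add(106, 1))), 3) = Pow(Add(-5, Mul(Rational(-3, 7), 107)), 3) = Pow(Add(-5, Rational(-321, 7)), 3) = Pow(Rational(-356, 7), 3) = Rational(-45118016, 343)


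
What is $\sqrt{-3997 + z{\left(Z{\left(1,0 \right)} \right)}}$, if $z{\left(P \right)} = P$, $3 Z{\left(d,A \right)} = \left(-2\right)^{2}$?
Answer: $\frac{i \sqrt{35961}}{3} \approx 63.211 i$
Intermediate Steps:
$Z{\left(d,A \right)} = \frac{4}{3}$ ($Z{\left(d,A \right)} = \frac{\left(-2\right)^{2}}{3} = \frac{1}{3} \cdot 4 = \frac{4}{3}$)
$\sqrt{-3997 + z{\left(Z{\left(1,0 \right)} \right)}} = \sqrt{-3997 + \frac{4}{3}} = \sqrt{- \frac{11987}{3}} = \frac{i \sqrt{35961}}{3}$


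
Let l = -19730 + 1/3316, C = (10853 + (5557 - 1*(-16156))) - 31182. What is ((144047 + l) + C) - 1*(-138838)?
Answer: 877211325/3316 ≈ 2.6454e+5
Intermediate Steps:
C = 1384 (C = (10853 + (5557 + 16156)) - 31182 = (10853 + 21713) - 31182 = 32566 - 31182 = 1384)
l = -65424679/3316 (l = -19730 + 1/3316 = -65424679/3316 ≈ -19730.)
((144047 + l) + C) - 1*(-138838) = ((144047 - 65424679/3316) + 1384) - 1*(-138838) = (412235173/3316 + 1384) + 138838 = 416824517/3316 + 138838 = 877211325/3316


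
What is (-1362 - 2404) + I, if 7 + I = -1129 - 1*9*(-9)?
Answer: -4821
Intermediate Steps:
I = -1055 (I = -7 + (-1129 - 1*9*(-9)) = -7 + (-1129 - 9*(-9)) = -7 + (-1129 + 81) = -7 - 1048 = -1055)
(-1362 - 2404) + I = (-1362 - 2404) - 1055 = -3766 - 1055 = -4821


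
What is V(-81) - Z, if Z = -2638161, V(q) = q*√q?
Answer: 2638161 - 729*I ≈ 2.6382e+6 - 729.0*I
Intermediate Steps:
V(q) = q^(3/2)
V(-81) - Z = (-81)^(3/2) - 1*(-2638161) = -729*I + 2638161 = 2638161 - 729*I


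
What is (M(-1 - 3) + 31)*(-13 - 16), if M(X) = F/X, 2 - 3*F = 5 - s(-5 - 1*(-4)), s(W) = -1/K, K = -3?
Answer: -8149/9 ≈ -905.44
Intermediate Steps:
s(W) = 1/3 (s(W) = -1/(-3) = -1*(-1/3) = 1/3)
F = -8/9 (F = 2/3 - (5 - 1*1/3)/3 = 2/3 - (5 - 1/3)/3 = 2/3 - 1/3*14/3 = 2/3 - 14/9 = -8/9 ≈ -0.88889)
M(X) = -8/(9*X)
(M(-1 - 3) + 31)*(-13 - 16) = (-8/(9*(-1 - 3)) + 31)*(-13 - 16) = (-8/9/(-4) + 31)*(-29) = (-8/9*(-1/4) + 31)*(-29) = (2/9 + 31)*(-29) = (281/9)*(-29) = -8149/9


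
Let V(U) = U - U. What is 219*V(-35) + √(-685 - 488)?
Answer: I*√1173 ≈ 34.249*I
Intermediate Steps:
V(U) = 0
219*V(-35) + √(-685 - 488) = 219*0 + √(-685 - 488) = 0 + √(-1173) = 0 + I*√1173 = I*√1173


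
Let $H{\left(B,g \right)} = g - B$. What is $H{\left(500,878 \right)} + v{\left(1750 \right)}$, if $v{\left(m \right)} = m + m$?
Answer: $3878$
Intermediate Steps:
$v{\left(m \right)} = 2 m$
$H{\left(500,878 \right)} + v{\left(1750 \right)} = \left(878 - 500\right) + 2 \cdot 1750 = \left(878 - 500\right) + 3500 = 378 + 3500 = 3878$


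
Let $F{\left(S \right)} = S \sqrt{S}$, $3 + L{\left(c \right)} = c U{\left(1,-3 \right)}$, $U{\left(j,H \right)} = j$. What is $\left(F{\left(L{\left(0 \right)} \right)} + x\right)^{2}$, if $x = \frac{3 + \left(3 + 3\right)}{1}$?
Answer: $54 - 54 i \sqrt{3} \approx 54.0 - 93.531 i$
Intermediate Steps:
$L{\left(c \right)} = -3 + c$ ($L{\left(c \right)} = -3 + c 1 = -3 + c$)
$F{\left(S \right)} = S^{\frac{3}{2}}$
$x = 9$ ($x = \left(3 + 6\right) 1 = 9 \cdot 1 = 9$)
$\left(F{\left(L{\left(0 \right)} \right)} + x\right)^{2} = \left(\left(-3 + 0\right)^{\frac{3}{2}} + 9\right)^{2} = \left(\left(-3\right)^{\frac{3}{2}} + 9\right)^{2} = \left(- 3 i \sqrt{3} + 9\right)^{2} = \left(9 - 3 i \sqrt{3}\right)^{2}$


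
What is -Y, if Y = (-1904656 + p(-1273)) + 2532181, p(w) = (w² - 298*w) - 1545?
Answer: -2625863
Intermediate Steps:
p(w) = -1545 + w² - 298*w
Y = 2625863 (Y = (-1904656 + (-1545 + (-1273)² - 298*(-1273))) + 2532181 = (-1904656 + (-1545 + 1620529 + 379354)) + 2532181 = (-1904656 + 1998338) + 2532181 = 93682 + 2532181 = 2625863)
-Y = -1*2625863 = -2625863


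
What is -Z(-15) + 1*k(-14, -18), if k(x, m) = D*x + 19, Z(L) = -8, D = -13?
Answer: 209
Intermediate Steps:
k(x, m) = 19 - 13*x (k(x, m) = -13*x + 19 = 19 - 13*x)
-Z(-15) + 1*k(-14, -18) = -1*(-8) + 1*(19 - 13*(-14)) = 8 + 1*(19 + 182) = 8 + 1*201 = 8 + 201 = 209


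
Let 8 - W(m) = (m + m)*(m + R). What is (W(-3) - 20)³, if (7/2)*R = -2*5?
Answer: -35937000/343 ≈ -1.0477e+5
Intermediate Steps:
R = -20/7 (R = 2*(-2*5)/7 = (2/7)*(-10) = -20/7 ≈ -2.8571)
W(m) = 8 - 2*m*(-20/7 + m) (W(m) = 8 - (m + m)*(m - 20/7) = 8 - 2*m*(-20/7 + m))
(W(-3) - 20)³ = ((8 - 2*(-3)² + (40/7)*(-3)) - 20)³ = ((8 - 2*9 - 120/7) - 20)³ = ((8 - 18 - 120/7) - 20)³ = (-190/7 - 20)³ = (-330/7)³ = -35937000/343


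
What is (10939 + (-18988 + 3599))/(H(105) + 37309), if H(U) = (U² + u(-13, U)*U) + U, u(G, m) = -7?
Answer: -25/268 ≈ -0.093284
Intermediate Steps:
H(U) = U² - 6*U (H(U) = (U² - 7*U) + U = U² - 6*U)
(10939 + (-18988 + 3599))/(H(105) + 37309) = (10939 + (-18988 + 3599))/(105*(-6 + 105) + 37309) = (10939 - 15389)/(105*99 + 37309) = -4450/(10395 + 37309) = -4450/47704 = -4450*1/47704 = -25/268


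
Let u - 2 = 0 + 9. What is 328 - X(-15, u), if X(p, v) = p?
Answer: 343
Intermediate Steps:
u = 11 (u = 2 + (0 + 9) = 2 + 9 = 11)
328 - X(-15, u) = 328 - 1*(-15) = 328 + 15 = 343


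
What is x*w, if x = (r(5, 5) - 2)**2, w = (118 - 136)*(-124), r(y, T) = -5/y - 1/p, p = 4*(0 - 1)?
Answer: 33759/2 ≈ 16880.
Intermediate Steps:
p = -4 (p = 4*(-1) = -4)
r(y, T) = 1/4 - 5/y (r(y, T) = -5/y - 1/(-4) = -5/y - 1*(-1/4) = -5/y + 1/4 = 1/4 - 5/y)
w = 2232 (w = -18*(-124) = 2232)
x = 121/16 (x = ((1/4)*(-20 + 5)/5 - 2)**2 = ((1/4)*(1/5)*(-15) - 2)**2 = (-3/4 - 2)**2 = (-11/4)**2 = 121/16 ≈ 7.5625)
x*w = (121/16)*2232 = 33759/2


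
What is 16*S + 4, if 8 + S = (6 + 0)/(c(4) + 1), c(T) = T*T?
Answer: -2012/17 ≈ -118.35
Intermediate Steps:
c(T) = T²
S = -130/17 (S = -8 + (6 + 0)/(4² + 1) = -8 + 6/(16 + 1) = -8 + 6/17 = -130/17 ≈ -7.6471)
16*S + 4 = 16*(-130/17) + 4 = -2080/17 + 4 = -2012/17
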